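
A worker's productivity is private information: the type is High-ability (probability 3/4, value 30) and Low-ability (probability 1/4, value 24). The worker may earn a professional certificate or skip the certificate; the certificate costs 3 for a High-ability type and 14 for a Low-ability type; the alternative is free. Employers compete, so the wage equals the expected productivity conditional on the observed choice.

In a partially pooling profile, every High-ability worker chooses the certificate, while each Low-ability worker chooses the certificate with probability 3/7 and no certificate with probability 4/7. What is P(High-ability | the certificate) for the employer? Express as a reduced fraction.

7/8

P(the certificate) = (3/4)·1 + (1/4)·(3/7) = 6/7.
By Bayes' rule, P(High-ability | the certificate) = (3/4) / (6/7) = 7/8.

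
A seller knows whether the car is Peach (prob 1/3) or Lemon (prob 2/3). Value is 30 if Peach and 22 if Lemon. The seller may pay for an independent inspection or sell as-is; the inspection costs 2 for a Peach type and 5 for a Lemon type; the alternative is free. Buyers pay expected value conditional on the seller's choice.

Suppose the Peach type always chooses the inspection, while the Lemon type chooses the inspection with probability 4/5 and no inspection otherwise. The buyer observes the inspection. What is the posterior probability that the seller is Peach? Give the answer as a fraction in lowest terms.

5/13

P(the inspection) = (1/3)·1 + (2/3)·(4/5) = 13/15.
By Bayes' rule, P(Peach | the inspection) = (1/3) / (13/15) = 5/13.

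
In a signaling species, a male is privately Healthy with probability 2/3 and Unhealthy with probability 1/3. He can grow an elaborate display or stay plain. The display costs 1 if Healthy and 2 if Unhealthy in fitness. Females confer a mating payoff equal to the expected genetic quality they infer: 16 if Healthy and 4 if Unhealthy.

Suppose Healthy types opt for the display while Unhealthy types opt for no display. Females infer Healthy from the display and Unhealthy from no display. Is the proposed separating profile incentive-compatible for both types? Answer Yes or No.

No

Under these beliefs, the display earns mating payoff 16 and no display earns mating payoff 4.
Healthy: the display nets 16 − 1 = 15; no display nets 4. Healthy prefers the display.
Unhealthy: the display nets 16 − 2 = 14; no display nets 4. Unhealthy would deviate to the display.
Unhealthy has a profitable deviation, so the profile is not an equilibrium.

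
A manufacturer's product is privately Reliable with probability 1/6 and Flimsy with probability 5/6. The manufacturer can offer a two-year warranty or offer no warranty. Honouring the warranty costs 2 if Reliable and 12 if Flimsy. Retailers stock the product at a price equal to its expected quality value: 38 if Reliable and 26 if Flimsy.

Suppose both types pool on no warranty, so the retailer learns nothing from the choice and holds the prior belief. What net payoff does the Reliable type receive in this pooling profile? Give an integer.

Pooled price = 1/6·38 + 5/6·26 = 28.
Reliable pays no cost for no warranty, so net payoff = 28.

28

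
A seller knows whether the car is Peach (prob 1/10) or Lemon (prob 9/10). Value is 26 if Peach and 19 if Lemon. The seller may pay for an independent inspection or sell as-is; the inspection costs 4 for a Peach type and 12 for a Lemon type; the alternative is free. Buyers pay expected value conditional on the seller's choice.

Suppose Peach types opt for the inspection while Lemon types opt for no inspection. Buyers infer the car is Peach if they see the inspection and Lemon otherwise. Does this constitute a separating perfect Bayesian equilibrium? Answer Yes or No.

Under these beliefs, the inspection earns price 26 and no inspection earns price 19.
Peach: the inspection nets 26 − 4 = 22; no inspection nets 19. Peach prefers the inspection.
Lemon: the inspection nets 26 − 12 = 14; no inspection nets 19. Lemon prefers no inspection.
Neither type deviates, so the separating profile is an equilibrium.

Yes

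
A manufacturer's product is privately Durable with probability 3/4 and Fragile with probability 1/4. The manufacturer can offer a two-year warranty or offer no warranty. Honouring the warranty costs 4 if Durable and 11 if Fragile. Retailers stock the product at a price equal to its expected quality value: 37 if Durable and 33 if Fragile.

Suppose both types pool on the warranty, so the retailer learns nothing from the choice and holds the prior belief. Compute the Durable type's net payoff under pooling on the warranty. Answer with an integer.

Pooled price = 3/4·37 + 1/4·33 = 36.
Durable pays cost 4 for the warranty, so net payoff = 36 − 4 = 32.

32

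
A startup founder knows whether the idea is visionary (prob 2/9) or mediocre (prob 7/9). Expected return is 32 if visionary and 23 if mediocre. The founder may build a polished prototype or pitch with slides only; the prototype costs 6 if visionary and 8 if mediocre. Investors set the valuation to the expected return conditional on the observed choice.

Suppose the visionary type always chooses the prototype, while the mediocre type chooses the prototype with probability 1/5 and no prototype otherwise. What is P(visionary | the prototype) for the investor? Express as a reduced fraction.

P(the prototype) = (2/9)·1 + (7/9)·(1/5) = 17/45.
By Bayes' rule, P(visionary | the prototype) = (2/9) / (17/45) = 10/17.

10/17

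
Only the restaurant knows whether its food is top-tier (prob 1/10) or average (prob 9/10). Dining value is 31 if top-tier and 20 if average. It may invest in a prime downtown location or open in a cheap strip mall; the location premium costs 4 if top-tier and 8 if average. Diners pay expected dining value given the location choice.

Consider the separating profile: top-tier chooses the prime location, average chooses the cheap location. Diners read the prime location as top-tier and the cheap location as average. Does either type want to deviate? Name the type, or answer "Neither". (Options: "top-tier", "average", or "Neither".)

average

The prime location pays 31; the cheap location pays 20.
top-tier: assigned the prime location, nets 31 − 4 = 27; deviating to the cheap location nets 20.
average: assigned the cheap location, nets 20; deviating to the prime location nets 31 − 8 = 23.
The average type gains 3 by deviating.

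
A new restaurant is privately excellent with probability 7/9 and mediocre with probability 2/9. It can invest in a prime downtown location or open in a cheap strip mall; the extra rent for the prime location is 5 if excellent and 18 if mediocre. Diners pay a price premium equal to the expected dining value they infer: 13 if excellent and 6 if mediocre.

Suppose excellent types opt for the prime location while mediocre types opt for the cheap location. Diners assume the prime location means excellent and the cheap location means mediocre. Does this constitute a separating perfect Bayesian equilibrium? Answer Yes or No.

Yes

Under these beliefs, the prime location earns price premium 13 and the cheap location earns price premium 6.
excellent: the prime location nets 13 − 5 = 8; the cheap location nets 6. excellent prefers the prime location.
mediocre: the prime location nets 13 − 18 = -5; the cheap location nets 6. mediocre prefers the cheap location.
Neither type deviates, so the separating profile is an equilibrium.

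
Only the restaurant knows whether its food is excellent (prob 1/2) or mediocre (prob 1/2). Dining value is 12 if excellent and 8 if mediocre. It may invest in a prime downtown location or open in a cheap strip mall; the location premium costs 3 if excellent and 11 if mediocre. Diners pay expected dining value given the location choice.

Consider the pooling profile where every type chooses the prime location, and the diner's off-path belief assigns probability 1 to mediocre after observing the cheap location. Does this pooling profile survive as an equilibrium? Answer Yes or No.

On path, the diner holds the prior and pays 1/2·12 + 1/2·8 = 10. Off path (the cheap location), believing mediocre, it pays 8.
excellent: the prime location nets 10 − 3 = 7; the cheap location nets 8. excellent would deviate.
mediocre: the prime location nets 10 − 11 = -1; the cheap location nets 8. mediocre would deviate.
A type deviates, so pooling fails.

No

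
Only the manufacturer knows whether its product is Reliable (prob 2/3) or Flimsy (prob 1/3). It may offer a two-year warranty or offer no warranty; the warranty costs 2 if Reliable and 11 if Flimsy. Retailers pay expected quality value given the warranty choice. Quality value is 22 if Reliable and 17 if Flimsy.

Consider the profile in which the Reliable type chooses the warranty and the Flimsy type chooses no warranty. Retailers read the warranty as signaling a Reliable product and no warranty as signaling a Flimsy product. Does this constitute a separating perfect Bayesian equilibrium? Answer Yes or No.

Yes

Under these beliefs, the warranty earns price 22 and no warranty earns price 17.
Reliable: the warranty nets 22 − 2 = 20; no warranty nets 17. Reliable prefers the warranty.
Flimsy: the warranty nets 22 − 11 = 11; no warranty nets 17. Flimsy prefers no warranty.
Neither type deviates, so the separating profile is an equilibrium.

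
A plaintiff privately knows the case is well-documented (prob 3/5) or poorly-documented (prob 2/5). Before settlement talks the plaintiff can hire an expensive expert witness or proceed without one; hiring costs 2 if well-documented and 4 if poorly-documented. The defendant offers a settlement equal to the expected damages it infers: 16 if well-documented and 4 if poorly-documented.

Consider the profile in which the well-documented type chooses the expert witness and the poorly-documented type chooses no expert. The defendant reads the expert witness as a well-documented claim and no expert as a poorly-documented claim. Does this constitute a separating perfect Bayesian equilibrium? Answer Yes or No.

Under these beliefs, the expert witness earns settlement 16 and no expert earns settlement 4.
well-documented: the expert witness nets 16 − 2 = 14; no expert nets 4. well-documented prefers the expert witness.
poorly-documented: the expert witness nets 16 − 4 = 12; no expert nets 4. poorly-documented would deviate to the expert witness.
poorly-documented has a profitable deviation, so the profile is not an equilibrium.

No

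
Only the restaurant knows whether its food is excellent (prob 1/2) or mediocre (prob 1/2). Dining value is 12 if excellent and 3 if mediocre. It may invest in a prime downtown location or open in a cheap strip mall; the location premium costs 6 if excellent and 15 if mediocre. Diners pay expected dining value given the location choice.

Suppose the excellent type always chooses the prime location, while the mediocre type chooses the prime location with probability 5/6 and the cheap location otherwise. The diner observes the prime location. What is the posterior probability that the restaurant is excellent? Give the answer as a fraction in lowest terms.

P(the prime location) = (1/2)·1 + (1/2)·(5/6) = 11/12.
By Bayes' rule, P(excellent | the prime location) = (1/2) / (11/12) = 6/11.

6/11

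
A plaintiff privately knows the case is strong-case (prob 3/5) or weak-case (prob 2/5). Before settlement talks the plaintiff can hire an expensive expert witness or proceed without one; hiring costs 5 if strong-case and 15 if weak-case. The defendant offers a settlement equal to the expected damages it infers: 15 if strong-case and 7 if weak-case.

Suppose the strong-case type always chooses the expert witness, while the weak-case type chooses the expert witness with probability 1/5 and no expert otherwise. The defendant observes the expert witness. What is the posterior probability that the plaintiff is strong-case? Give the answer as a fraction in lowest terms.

15/17

P(the expert witness) = (3/5)·1 + (2/5)·(1/5) = 17/25.
By Bayes' rule, P(strong-case | the expert witness) = (3/5) / (17/25) = 15/17.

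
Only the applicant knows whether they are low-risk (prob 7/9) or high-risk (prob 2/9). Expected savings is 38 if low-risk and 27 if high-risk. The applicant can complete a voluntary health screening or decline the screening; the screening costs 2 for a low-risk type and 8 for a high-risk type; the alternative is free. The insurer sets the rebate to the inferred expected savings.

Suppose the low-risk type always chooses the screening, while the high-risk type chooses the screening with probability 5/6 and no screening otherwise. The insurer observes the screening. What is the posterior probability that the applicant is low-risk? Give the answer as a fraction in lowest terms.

21/26

P(the screening) = (7/9)·1 + (2/9)·(5/6) = 26/27.
By Bayes' rule, P(low-risk | the screening) = (7/9) / (26/27) = 21/26.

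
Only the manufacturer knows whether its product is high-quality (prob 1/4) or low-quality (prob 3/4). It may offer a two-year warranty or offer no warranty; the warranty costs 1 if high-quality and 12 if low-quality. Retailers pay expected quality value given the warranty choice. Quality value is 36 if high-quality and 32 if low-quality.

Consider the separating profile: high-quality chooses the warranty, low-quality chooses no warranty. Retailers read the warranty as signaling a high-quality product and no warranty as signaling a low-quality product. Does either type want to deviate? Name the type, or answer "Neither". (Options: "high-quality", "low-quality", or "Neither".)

Neither

The warranty pays 36; no warranty pays 32.
high-quality: assigned the warranty, nets 36 − 1 = 35; deviating to no warranty nets 32.
low-quality: assigned no warranty, nets 32; deviating to the warranty nets 36 − 12 = 24.
Both types strictly prefer their assigned action; no profitable deviation.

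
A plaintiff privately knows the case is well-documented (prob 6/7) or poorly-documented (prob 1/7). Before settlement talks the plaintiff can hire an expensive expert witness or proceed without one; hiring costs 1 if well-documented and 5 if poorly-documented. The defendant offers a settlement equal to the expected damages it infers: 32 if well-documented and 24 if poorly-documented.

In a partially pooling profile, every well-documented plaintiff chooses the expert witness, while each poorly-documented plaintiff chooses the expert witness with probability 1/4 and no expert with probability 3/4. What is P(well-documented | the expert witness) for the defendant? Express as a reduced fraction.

P(the expert witness) = (6/7)·1 + (1/7)·(1/4) = 25/28.
By Bayes' rule, P(well-documented | the expert witness) = (6/7) / (25/28) = 24/25.

24/25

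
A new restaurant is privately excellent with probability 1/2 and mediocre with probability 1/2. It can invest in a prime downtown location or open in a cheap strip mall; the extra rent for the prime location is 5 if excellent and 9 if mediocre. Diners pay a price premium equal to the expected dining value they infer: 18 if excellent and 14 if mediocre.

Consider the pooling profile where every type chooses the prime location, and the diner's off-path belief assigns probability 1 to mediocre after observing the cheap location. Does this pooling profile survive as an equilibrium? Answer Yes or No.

No

On path, the diner holds the prior and pays 1/2·18 + 1/2·14 = 16. Off path (the cheap location), believing mediocre, it pays 14.
excellent: the prime location nets 16 − 5 = 11; the cheap location nets 14. excellent would deviate.
mediocre: the prime location nets 16 − 9 = 7; the cheap location nets 14. mediocre would deviate.
A type deviates, so pooling fails.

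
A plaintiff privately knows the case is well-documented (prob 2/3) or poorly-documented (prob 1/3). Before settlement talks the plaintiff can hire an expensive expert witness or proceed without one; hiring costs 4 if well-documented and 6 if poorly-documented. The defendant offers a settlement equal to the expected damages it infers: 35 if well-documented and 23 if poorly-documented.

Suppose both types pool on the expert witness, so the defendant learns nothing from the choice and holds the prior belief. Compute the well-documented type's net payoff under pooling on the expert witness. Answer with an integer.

27

Pooled settlement = 2/3·35 + 1/3·23 = 31.
well-documented pays cost 4 for the expert witness, so net payoff = 31 − 4 = 27.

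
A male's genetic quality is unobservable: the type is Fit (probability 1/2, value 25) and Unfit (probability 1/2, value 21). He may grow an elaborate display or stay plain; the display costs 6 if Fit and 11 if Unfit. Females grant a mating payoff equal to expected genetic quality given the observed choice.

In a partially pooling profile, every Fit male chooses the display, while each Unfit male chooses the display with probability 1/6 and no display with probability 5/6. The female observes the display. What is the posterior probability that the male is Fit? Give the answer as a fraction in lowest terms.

6/7

P(the display) = (1/2)·1 + (1/2)·(1/6) = 7/12.
By Bayes' rule, P(Fit | the display) = (1/2) / (7/12) = 6/7.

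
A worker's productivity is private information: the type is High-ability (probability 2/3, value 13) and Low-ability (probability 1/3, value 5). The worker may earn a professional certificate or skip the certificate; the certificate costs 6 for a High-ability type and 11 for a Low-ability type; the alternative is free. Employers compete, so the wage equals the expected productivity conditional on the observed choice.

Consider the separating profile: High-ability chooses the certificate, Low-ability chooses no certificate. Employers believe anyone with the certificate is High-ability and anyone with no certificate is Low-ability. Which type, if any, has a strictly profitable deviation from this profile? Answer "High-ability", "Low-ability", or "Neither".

Neither

The certificate pays 13; no certificate pays 5.
High-ability: assigned the certificate, nets 13 − 6 = 7; deviating to no certificate nets 5.
Low-ability: assigned no certificate, nets 5; deviating to the certificate nets 13 − 11 = 2.
Both types strictly prefer their assigned action; no profitable deviation.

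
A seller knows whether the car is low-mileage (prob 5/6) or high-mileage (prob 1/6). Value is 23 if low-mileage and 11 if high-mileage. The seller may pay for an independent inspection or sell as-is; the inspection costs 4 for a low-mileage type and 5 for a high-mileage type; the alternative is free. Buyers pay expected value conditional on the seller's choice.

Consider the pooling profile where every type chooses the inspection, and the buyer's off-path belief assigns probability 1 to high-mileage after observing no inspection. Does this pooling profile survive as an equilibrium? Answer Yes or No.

Yes

On path, the buyer holds the prior and pays 5/6·23 + 1/6·11 = 21. Off path (no inspection), believing high-mileage, it pays 11.
low-mileage: the inspection nets 21 − 4 = 17; no inspection nets 11. low-mileage stays.
high-mileage: the inspection nets 21 − 5 = 16; no inspection nets 11. high-mileage stays.
No type deviates, so pooling is sustained.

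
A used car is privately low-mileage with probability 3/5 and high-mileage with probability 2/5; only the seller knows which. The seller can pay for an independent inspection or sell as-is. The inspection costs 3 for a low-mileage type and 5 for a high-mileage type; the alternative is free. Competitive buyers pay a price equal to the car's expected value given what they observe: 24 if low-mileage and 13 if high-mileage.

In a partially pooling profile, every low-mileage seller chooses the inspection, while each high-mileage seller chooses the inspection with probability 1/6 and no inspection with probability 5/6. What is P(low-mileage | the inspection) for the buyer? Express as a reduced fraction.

9/10

P(the inspection) = (3/5)·1 + (2/5)·(1/6) = 2/3.
By Bayes' rule, P(low-mileage | the inspection) = (3/5) / (2/3) = 9/10.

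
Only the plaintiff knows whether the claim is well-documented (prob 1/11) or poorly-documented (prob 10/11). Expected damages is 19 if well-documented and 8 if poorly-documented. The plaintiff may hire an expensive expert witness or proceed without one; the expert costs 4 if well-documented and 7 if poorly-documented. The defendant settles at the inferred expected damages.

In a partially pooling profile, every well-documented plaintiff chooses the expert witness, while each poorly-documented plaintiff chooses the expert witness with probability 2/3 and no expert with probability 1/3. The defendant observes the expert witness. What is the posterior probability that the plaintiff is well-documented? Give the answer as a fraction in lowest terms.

3/23

P(the expert witness) = (1/11)·1 + (10/11)·(2/3) = 23/33.
By Bayes' rule, P(well-documented | the expert witness) = (1/11) / (23/33) = 3/23.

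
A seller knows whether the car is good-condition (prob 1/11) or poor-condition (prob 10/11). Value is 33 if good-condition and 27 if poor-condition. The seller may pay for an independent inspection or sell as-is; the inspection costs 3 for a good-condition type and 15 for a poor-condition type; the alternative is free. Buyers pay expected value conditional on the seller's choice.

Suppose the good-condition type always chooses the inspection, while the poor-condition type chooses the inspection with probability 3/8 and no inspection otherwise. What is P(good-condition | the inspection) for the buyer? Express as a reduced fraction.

P(the inspection) = (1/11)·1 + (10/11)·(3/8) = 19/44.
By Bayes' rule, P(good-condition | the inspection) = (1/11) / (19/44) = 4/19.

4/19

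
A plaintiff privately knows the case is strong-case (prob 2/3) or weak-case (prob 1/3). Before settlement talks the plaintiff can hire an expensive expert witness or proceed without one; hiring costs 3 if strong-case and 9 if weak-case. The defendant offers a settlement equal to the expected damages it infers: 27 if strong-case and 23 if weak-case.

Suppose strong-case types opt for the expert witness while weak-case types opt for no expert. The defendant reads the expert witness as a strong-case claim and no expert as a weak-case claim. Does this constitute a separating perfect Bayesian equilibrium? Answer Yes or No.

Yes

Under these beliefs, the expert witness earns settlement 27 and no expert earns settlement 23.
strong-case: the expert witness nets 27 − 3 = 24; no expert nets 23. strong-case prefers the expert witness.
weak-case: the expert witness nets 27 − 9 = 18; no expert nets 23. weak-case prefers no expert.
Neither type deviates, so the separating profile is an equilibrium.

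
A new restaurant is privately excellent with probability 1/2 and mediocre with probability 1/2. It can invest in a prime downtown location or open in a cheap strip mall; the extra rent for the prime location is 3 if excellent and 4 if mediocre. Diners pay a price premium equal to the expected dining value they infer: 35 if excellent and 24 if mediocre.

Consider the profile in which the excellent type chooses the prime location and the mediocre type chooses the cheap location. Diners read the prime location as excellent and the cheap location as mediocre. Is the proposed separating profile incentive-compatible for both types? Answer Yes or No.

Under these beliefs, the prime location earns price premium 35 and the cheap location earns price premium 24.
excellent: the prime location nets 35 − 3 = 32; the cheap location nets 24. excellent prefers the prime location.
mediocre: the prime location nets 35 − 4 = 31; the cheap location nets 24. mediocre would deviate to the prime location.
mediocre has a profitable deviation, so the profile is not an equilibrium.

No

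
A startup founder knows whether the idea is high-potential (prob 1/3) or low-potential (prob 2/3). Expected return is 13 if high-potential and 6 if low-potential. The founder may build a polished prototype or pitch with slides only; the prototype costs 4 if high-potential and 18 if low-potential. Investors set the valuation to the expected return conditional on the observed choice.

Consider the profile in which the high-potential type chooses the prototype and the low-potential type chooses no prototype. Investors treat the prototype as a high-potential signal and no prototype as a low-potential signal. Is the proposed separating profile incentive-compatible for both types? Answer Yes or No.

Yes

Under these beliefs, the prototype earns valuation 13 and no prototype earns valuation 6.
high-potential: the prototype nets 13 − 4 = 9; no prototype nets 6. high-potential prefers the prototype.
low-potential: the prototype nets 13 − 18 = -5; no prototype nets 6. low-potential prefers no prototype.
Neither type deviates, so the separating profile is an equilibrium.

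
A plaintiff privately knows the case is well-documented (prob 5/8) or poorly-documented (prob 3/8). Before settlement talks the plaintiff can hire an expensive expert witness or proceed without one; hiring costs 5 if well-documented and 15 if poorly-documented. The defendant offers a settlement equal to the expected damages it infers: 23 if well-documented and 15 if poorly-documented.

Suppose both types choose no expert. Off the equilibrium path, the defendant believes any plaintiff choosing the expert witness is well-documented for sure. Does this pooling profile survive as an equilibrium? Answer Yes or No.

Yes

On path, the defendant holds the prior and pays 5/8·23 + 3/8·15 = 20. Off path (the expert witness), believing well-documented, it pays 23.
well-documented: no expert nets 20; the expert witness nets 23 − 5 = 18. well-documented stays.
poorly-documented: no expert nets 20; the expert witness nets 23 − 15 = 8. poorly-documented stays.
No type deviates, so pooling is sustained.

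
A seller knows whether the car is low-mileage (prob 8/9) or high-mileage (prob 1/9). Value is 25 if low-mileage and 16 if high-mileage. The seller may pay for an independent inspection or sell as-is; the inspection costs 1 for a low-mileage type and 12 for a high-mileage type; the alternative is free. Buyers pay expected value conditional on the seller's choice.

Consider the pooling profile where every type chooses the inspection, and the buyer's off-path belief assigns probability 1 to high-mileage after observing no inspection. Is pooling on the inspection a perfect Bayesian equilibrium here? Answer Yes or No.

No

On path, the buyer holds the prior and pays 8/9·25 + 1/9·16 = 24. Off path (no inspection), believing high-mileage, it pays 16.
low-mileage: the inspection nets 24 − 1 = 23; no inspection nets 16. low-mileage stays.
high-mileage: the inspection nets 24 − 12 = 12; no inspection nets 16. high-mileage would deviate.
A type deviates, so pooling fails.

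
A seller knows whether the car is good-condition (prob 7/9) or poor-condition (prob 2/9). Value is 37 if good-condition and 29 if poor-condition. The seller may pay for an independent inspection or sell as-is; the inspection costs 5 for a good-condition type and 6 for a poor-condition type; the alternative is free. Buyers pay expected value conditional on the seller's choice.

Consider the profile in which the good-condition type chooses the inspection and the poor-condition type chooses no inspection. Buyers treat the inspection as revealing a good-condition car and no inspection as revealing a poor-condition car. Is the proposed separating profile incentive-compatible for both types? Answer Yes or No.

No

Under these beliefs, the inspection earns price 37 and no inspection earns price 29.
good-condition: the inspection nets 37 − 5 = 32; no inspection nets 29. good-condition prefers the inspection.
poor-condition: the inspection nets 37 − 6 = 31; no inspection nets 29. poor-condition would deviate to the inspection.
poor-condition has a profitable deviation, so the profile is not an equilibrium.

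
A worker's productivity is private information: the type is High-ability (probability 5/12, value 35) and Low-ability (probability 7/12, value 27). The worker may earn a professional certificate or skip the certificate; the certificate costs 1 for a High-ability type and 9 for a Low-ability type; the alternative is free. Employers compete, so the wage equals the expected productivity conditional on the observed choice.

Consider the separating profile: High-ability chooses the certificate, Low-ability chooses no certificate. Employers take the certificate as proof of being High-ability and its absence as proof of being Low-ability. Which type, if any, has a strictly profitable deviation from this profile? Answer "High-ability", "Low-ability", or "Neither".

The certificate pays 35; no certificate pays 27.
High-ability: assigned the certificate, nets 35 − 1 = 34; deviating to no certificate nets 27.
Low-ability: assigned no certificate, nets 27; deviating to the certificate nets 35 − 9 = 26.
Both types strictly prefer their assigned action; no profitable deviation.

Neither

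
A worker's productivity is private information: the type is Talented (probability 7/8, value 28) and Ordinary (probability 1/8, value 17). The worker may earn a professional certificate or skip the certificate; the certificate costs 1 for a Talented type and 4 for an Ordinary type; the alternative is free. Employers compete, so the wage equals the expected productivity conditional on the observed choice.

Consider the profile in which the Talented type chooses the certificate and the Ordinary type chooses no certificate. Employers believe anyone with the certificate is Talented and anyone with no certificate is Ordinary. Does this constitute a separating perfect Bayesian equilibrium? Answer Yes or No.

No

Under these beliefs, the certificate earns wage 28 and no certificate earns wage 17.
Talented: the certificate nets 28 − 1 = 27; no certificate nets 17. Talented prefers the certificate.
Ordinary: the certificate nets 28 − 4 = 24; no certificate nets 17. Ordinary would deviate to the certificate.
Ordinary has a profitable deviation, so the profile is not an equilibrium.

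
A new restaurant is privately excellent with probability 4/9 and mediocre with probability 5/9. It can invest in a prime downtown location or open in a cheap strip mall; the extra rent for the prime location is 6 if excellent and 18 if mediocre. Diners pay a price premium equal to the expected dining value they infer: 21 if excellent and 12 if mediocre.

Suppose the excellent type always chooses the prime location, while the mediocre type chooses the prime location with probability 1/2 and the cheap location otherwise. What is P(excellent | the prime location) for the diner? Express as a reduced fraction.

8/13

P(the prime location) = (4/9)·1 + (5/9)·(1/2) = 13/18.
By Bayes' rule, P(excellent | the prime location) = (4/9) / (13/18) = 8/13.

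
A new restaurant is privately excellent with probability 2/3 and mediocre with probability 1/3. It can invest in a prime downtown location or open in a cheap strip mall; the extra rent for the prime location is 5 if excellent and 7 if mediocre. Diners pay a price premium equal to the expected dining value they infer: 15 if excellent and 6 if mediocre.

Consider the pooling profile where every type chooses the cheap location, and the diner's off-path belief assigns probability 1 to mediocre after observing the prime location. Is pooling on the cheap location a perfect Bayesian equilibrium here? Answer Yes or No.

Yes

On path, the diner holds the prior and pays 2/3·15 + 1/3·6 = 12. Off path (the prime location), believing mediocre, it pays 6.
excellent: the cheap location nets 12; the prime location nets 6 − 5 = 1. excellent stays.
mediocre: the cheap location nets 12; the prime location nets 6 − 7 = -1. mediocre stays.
No type deviates, so pooling is sustained.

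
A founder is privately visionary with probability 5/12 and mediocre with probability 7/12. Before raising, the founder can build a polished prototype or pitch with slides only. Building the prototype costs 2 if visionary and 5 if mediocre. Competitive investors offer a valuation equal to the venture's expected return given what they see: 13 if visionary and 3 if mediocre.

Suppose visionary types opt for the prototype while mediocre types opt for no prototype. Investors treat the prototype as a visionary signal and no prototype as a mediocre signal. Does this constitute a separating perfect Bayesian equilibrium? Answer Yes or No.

Under these beliefs, the prototype earns valuation 13 and no prototype earns valuation 3.
visionary: the prototype nets 13 − 2 = 11; no prototype nets 3. visionary prefers the prototype.
mediocre: the prototype nets 13 − 5 = 8; no prototype nets 3. mediocre would deviate to the prototype.
mediocre has a profitable deviation, so the profile is not an equilibrium.

No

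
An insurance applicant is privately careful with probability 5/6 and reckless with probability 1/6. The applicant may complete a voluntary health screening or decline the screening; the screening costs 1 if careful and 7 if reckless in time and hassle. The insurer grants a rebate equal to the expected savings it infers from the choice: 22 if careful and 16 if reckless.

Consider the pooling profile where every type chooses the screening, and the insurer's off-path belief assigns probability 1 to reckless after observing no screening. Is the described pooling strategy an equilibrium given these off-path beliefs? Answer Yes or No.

On path, the insurer holds the prior and pays 5/6·22 + 1/6·16 = 21. Off path (no screening), believing reckless, it pays 16.
careful: the screening nets 21 − 1 = 20; no screening nets 16. careful stays.
reckless: the screening nets 21 − 7 = 14; no screening nets 16. reckless would deviate.
A type deviates, so pooling fails.

No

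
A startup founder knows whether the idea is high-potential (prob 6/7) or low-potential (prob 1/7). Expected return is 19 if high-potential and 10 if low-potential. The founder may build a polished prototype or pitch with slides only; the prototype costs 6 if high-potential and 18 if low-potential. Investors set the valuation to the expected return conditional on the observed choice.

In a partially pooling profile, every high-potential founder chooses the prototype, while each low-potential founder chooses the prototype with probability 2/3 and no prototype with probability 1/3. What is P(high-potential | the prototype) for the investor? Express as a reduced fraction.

9/10

P(the prototype) = (6/7)·1 + (1/7)·(2/3) = 20/21.
By Bayes' rule, P(high-potential | the prototype) = (6/7) / (20/21) = 9/10.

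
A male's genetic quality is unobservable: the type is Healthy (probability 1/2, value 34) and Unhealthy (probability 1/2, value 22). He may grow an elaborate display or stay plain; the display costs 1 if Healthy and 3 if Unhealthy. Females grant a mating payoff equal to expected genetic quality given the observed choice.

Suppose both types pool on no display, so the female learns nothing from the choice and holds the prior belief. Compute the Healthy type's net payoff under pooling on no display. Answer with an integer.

28

Pooled mating payoff = 1/2·34 + 1/2·22 = 28.
Healthy pays no cost for no display, so net payoff = 28.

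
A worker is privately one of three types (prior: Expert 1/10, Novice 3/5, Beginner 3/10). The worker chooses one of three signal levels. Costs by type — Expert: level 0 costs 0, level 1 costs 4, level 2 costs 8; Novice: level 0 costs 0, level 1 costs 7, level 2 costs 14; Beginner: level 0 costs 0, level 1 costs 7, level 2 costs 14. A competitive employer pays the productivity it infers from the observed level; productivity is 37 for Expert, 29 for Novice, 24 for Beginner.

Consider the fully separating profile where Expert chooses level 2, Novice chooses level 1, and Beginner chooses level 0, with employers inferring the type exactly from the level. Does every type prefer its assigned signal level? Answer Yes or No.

Separating wages: level 2 → 37, level 1 → 29, level 0 → 24.
Expert (assigned level 2): level 0: 24 − 0 = 24; level 1: 29 − 4 = 25; level 2: 37 − 8 = 29. Expert stays.
Novice (assigned level 1): level 0: 24 − 0 = 24; level 1: 29 − 7 = 22; level 2: 37 − 14 = 23. Novice prefers level 0.
Beginner (assigned level 0): level 0: 24 − 0 = 24; level 1: 29 − 7 = 22; level 2: 37 − 14 = 23. Beginner stays.
At least one type deviates; the separating profile fails.

No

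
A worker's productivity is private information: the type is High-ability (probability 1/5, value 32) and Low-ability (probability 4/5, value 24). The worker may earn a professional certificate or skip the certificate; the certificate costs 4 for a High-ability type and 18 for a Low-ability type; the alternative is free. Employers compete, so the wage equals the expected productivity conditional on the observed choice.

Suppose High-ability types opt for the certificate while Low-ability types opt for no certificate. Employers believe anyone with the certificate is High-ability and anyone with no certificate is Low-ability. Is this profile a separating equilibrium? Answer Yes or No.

Yes

Under these beliefs, the certificate earns wage 32 and no certificate earns wage 24.
High-ability: the certificate nets 32 − 4 = 28; no certificate nets 24. High-ability prefers the certificate.
Low-ability: the certificate nets 32 − 18 = 14; no certificate nets 24. Low-ability prefers no certificate.
Neither type deviates, so the separating profile is an equilibrium.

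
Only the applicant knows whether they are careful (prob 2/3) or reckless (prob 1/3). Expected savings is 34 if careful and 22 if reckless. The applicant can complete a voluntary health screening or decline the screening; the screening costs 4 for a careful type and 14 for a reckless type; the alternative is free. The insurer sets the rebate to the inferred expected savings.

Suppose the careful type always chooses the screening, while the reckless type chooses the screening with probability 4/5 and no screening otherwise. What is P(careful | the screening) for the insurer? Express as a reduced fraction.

5/7

P(the screening) = (2/3)·1 + (1/3)·(4/5) = 14/15.
By Bayes' rule, P(careful | the screening) = (2/3) / (14/15) = 5/7.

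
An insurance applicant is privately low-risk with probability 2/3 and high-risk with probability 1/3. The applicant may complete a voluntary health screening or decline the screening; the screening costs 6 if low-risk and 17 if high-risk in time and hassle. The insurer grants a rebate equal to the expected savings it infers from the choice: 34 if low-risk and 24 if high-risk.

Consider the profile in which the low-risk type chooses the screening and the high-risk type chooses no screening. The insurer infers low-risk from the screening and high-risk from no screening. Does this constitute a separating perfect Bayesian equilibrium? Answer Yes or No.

Under these beliefs, the screening earns rebate 34 and no screening earns rebate 24.
low-risk: the screening nets 34 − 6 = 28; no screening nets 24. low-risk prefers the screening.
high-risk: the screening nets 34 − 17 = 17; no screening nets 24. high-risk prefers no screening.
Neither type deviates, so the separating profile is an equilibrium.

Yes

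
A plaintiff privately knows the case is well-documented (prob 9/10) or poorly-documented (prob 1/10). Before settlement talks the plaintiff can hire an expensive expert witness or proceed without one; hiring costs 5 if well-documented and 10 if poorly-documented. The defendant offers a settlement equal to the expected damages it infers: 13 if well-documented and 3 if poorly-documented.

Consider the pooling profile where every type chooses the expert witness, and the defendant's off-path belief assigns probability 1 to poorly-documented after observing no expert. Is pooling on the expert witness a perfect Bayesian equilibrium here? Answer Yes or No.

No

On path, the defendant holds the prior and pays 9/10·13 + 1/10·3 = 12. Off path (no expert), believing poorly-documented, it pays 3.
well-documented: the expert witness nets 12 − 5 = 7; no expert nets 3. well-documented stays.
poorly-documented: the expert witness nets 12 − 10 = 2; no expert nets 3. poorly-documented would deviate.
A type deviates, so pooling fails.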